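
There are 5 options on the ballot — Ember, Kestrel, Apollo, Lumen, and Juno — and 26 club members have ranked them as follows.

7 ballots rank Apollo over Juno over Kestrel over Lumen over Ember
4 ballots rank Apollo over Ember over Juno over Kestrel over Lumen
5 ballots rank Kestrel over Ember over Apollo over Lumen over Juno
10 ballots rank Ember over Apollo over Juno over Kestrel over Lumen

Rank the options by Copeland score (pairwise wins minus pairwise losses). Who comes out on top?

Pairwise results:
  Ember vs Kestrel: Ember wins 14–12.
  Ember vs Apollo: Ember wins 15–11.
  Ember vs Lumen: Ember wins 19–7.
  Ember vs Juno: Ember wins 19–7.
  Kestrel vs Apollo: Apollo wins 21–5.
  Kestrel vs Lumen: Kestrel wins 26–0.
  Kestrel vs Juno: Juno wins 21–5.
  Apollo vs Lumen: Apollo wins 26–0.
  Apollo vs Juno: Apollo wins 26–0.
  Lumen vs Juno: Juno wins 21–5.
Copeland scores (wins − losses):
  Ember: 4 − 0 = 4
  Kestrel: 1 − 3 = -2
  Apollo: 3 − 1 = 2
  Lumen: 0 − 4 = -4
  Juno: 2 − 2 = 0
Ember has the best Copeland score.

Ember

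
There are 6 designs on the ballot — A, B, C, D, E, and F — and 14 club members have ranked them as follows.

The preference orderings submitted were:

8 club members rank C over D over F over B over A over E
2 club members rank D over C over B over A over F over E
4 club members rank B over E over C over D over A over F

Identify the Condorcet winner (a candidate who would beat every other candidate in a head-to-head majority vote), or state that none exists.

Head-to-head results (14 voters total):
A vs B: B wins 14–0.
A vs C: C wins 14–0.
A vs D: D wins 14–0.
A vs E: A wins 10–4.
A vs F: F wins 8–6.
B vs C: C wins 10–4.
B vs D: D wins 10–4.
B vs E: B wins 14–0.
B vs F: F wins 8–6.
C vs D: C wins 12–2.
C vs E: C wins 10–4.
C vs F: C wins 14–0.
D vs E: D wins 10–4.
D vs F: D wins 14–0.
E vs F: F wins 10–4.
C beats each rival — A (14–0), B (10–4), D (12–2), E (10–4), F (14–0) — so C is the Condorcet winner.

C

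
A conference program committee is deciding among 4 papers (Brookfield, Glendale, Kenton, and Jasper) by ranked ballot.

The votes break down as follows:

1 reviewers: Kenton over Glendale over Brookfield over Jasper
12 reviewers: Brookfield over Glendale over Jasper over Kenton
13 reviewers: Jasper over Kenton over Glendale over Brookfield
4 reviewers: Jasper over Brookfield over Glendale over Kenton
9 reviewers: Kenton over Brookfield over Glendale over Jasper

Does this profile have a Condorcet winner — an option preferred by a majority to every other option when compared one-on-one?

Head-to-head results (39 voters total):
Brookfield vs Glendale: Brookfield wins 25–14.
Brookfield vs Kenton: Kenton wins 23–16.
Brookfield vs Jasper: Brookfield wins 22–17.
Glendale vs Kenton: Kenton wins 23–16.
Glendale vs Jasper: Glendale wins 22–17.
Kenton vs Jasper: Jasper wins 29–10.
No candidate beats all others: Brookfield beats Jasper beats Kenton beats Brookfield, a majority cycle.

No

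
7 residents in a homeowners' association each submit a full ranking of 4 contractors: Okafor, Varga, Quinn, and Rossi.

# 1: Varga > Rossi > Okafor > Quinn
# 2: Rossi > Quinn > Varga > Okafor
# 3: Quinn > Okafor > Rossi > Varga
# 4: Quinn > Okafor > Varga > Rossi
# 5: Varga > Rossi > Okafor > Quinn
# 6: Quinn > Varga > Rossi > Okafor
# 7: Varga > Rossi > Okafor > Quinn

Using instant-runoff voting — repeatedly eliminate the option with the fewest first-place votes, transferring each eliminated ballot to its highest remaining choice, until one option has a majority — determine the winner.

Round 1: Varga 3, Quinn 3, Rossi 1, Okafor 0. Okafor has the fewest and is eliminated.
Round 2: Varga 3, Quinn 3, Rossi 1. Rossi has the fewest and is eliminated.
Round 3: Quinn 4, Varga 3. Quinn has a majority.

Quinn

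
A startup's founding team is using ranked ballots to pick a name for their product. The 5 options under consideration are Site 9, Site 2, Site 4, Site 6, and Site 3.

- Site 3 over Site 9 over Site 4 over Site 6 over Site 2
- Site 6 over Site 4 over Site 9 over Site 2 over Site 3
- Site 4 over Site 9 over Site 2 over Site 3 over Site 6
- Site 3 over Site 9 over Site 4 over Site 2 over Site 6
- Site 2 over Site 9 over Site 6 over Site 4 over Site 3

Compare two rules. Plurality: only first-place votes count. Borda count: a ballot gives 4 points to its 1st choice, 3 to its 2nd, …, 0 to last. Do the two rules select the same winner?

Plurality first-place counts: Site 9 0, Site 2 1, Site 4 1, Site 6 1, Site 3 2 → Site 3.
Borda totals: Site 9 14, Site 2 8, Site 4 12, Site 6 7, Site 3 9 → Site 9.
The two rules disagree: plurality picks Site 3, Borda picks Site 9.

No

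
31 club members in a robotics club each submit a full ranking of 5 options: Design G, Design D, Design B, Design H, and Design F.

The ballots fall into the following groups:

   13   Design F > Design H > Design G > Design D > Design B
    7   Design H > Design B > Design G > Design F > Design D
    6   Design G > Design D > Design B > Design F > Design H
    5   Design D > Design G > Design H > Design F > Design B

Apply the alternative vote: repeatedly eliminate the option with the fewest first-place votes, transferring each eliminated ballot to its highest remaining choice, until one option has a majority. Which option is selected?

Round 1: Design F 13, Design H 7, Design G 6, Design D 5, Design B 0. Design B has the fewest and is eliminated.
Round 2: Design F 13, Design H 7, Design G 6, Design D 5. Design D has the fewest and is eliminated.
Round 3: Design F 13, Design G 11, Design H 7. Design H has the fewest and is eliminated.
Round 4: Design G 18, Design F 13. Design G has a majority.

Design G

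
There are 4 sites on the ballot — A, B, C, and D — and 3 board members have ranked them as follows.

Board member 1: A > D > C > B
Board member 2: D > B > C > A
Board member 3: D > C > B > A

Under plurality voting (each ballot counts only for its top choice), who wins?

D

First-place vote totals:
  A: 1
  B: 0
  C: 0
  D: 2
D has the most first-place votes.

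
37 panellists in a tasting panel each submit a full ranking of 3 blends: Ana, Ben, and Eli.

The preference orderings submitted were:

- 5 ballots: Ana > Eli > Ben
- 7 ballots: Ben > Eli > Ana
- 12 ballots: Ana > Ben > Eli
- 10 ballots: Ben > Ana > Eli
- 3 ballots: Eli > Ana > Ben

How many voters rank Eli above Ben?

Ballots ranking Eli above Ben: 5+3 = 8.
Ballots ranking Ben above Eli: 7+12+10 = 29.
So 8 of 37 voters prefer Eli to Ben.

8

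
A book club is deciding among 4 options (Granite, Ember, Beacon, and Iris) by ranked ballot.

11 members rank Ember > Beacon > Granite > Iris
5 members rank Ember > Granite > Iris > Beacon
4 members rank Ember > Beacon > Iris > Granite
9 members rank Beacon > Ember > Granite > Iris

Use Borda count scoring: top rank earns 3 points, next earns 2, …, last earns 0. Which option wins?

Ember

Borda scores:
  Granite: 11·1 + 5·2 + 4·0 + 9·1 = 30
  Ember: 11·3 + 5·3 + 4·3 + 9·2 = 78
  Beacon: 11·2 + 5·0 + 4·2 + 9·3 = 57
  Iris: 11·0 + 5·1 + 4·1 + 9·0 = 9
Ember has the highest total.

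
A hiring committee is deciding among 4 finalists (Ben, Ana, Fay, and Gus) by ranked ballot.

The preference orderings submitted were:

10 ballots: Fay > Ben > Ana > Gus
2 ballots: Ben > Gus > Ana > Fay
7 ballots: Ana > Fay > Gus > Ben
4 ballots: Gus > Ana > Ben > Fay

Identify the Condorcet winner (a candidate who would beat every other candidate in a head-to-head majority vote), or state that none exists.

Head-to-head results (23 voters total):
Ben vs Ana: Ben wins 12–11.
Ben vs Fay: Fay wins 17–6.
Ben vs Gus: Ben wins 12–11.
Ana vs Fay: Ana wins 13–10.
Ana vs Gus: Ana wins 17–6.
Fay vs Gus: Fay wins 17–6.
No candidate beats all others: Ben beats Ana beats Fay beats Ben, a majority cycle.

No Condorcet winner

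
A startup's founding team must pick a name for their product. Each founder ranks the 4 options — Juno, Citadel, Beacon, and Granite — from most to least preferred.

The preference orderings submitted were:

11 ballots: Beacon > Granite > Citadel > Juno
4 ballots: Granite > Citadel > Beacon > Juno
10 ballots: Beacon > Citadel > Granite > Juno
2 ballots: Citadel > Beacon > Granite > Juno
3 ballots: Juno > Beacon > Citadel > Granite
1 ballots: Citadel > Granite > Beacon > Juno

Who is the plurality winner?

First-place vote totals:
  Juno: 3
  Citadel: 3
  Beacon: 21
  Granite: 4
Beacon has the most first-place votes.

Beacon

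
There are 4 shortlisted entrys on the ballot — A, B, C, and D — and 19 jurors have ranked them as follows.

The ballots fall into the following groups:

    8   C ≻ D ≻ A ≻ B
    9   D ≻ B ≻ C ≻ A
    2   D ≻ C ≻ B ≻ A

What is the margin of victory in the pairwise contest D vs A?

19

Ballots ranking D above A: 8+9+2 = 19.
Ballots ranking A above D: 0.
D wins 19–0, a margin of 19.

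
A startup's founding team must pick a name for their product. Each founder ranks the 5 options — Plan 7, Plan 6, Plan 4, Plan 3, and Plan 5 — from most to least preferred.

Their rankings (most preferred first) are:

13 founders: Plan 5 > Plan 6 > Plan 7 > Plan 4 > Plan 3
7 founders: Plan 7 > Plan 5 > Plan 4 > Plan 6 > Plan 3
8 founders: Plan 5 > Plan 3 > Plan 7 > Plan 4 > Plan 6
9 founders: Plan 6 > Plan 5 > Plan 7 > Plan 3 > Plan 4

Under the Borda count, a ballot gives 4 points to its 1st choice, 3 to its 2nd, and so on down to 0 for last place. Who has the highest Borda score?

Plan 5

Borda scores:
  Plan 7: 13·2 + 7·4 + 8·2 + 9·2 = 88
  Plan 6: 13·3 + 7·1 + 8·0 + 9·4 = 82
  Plan 4: 13·1 + 7·2 + 8·1 + 9·0 = 35
  Plan 3: 13·0 + 7·0 + 8·3 + 9·1 = 33
  Plan 5: 13·4 + 7·3 + 8·4 + 9·3 = 132
Plan 5 has the highest total.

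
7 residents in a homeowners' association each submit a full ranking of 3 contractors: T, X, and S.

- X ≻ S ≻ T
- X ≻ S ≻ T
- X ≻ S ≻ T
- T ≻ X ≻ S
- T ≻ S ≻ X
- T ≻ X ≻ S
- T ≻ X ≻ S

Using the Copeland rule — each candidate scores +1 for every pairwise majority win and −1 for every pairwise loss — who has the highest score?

T

Pairwise results:
  T vs X: T wins 4–3.
  T vs S: T wins 4–3.
  X vs S: X wins 6–1.
Copeland scores (wins − losses):
  T: 2 − 0 = 2
  X: 1 − 1 = 0
  S: 0 − 2 = -2
T has the best Copeland score.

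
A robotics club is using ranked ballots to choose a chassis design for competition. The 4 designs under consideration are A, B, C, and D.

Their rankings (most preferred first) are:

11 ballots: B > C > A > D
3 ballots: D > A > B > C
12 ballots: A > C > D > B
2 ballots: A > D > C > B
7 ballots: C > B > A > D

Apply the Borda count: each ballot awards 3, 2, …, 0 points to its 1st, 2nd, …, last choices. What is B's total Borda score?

50

Borda scores:
  A: 11·1 + 3·2 + 12·3 + 2·3 + 7·1 = 66
  B: 11·3 + 3·1 + 12·0 + 2·0 + 7·2 = 50
  C: 11·2 + 3·0 + 12·2 + 2·1 + 7·3 = 69
  D: 11·0 + 3·3 + 12·1 + 2·2 + 7·0 = 25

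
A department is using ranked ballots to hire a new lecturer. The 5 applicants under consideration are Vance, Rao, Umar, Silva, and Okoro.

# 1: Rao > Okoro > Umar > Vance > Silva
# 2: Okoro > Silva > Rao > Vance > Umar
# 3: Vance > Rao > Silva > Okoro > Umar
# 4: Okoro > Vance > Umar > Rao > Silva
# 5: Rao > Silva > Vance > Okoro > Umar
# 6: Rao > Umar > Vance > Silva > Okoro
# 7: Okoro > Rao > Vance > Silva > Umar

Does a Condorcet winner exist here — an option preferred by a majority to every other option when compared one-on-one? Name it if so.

Rao

Head-to-head results (7 voters total):
Vance vs Rao: Rao wins 5–2.
Vance vs Umar: Vance wins 5–2.
Vance vs Silva: Vance wins 5–2.
Vance vs Okoro: Okoro wins 4–3.
Rao vs Umar: Rao wins 6–1.
Rao vs Silva: Rao wins 6–1.
Rao vs Okoro: Rao wins 4–3.
Umar vs Silva: Silva wins 4–3.
Umar vs Okoro: Okoro wins 6–1.
Silva vs Okoro: Okoro wins 4–3.
Rao beats each rival — Vance (5–2), Umar (6–1), Silva (6–1), Okoro (4–3) — so Rao is the Condorcet winner.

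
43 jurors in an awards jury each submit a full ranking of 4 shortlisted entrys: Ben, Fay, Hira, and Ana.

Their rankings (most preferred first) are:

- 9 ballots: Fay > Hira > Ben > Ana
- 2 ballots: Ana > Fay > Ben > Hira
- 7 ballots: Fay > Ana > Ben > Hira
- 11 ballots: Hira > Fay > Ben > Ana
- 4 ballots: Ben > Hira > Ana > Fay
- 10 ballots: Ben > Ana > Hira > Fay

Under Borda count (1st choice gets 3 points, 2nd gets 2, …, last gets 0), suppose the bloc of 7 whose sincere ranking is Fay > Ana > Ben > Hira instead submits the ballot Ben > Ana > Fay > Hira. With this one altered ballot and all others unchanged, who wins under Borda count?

Ben

Borda totals with the altered ballot: Ben 85, Fay 60, Hira 69, Ana 44.
The switch changes the winner from Fay to Ben.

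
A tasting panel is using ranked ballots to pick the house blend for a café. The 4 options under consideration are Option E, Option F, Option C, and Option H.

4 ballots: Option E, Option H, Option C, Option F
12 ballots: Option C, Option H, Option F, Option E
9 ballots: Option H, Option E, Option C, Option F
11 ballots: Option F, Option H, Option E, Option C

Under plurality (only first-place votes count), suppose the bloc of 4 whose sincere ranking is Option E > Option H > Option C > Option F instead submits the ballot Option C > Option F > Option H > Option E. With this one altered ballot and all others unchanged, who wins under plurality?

First-place totals with the altered ballot: Option E 0, Option F 11, Option C 16, Option H 9.
The winner is unchanged: still Option C.

Option C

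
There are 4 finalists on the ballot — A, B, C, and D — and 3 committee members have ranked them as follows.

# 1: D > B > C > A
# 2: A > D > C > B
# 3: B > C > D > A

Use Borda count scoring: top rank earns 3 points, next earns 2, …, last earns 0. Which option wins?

D

Borda scores:
  A: 0 + 3 + 0 = 3
  B: 2 + 0 + 3 = 5
  C: 1 + 1 + 2 = 4
  D: 3 + 2 + 1 = 6
D has the highest total.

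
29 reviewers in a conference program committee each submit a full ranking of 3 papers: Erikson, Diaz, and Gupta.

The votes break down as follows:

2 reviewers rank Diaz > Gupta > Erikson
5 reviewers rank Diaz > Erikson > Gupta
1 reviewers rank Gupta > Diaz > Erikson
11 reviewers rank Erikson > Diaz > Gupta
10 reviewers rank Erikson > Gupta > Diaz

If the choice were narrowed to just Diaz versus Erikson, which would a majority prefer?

Erikson

Ballots ranking Diaz above Erikson: 2+5+1 = 8.
Ballots ranking Erikson above Diaz: 11+10 = 21.
Erikson wins the head-to-head, 21–8.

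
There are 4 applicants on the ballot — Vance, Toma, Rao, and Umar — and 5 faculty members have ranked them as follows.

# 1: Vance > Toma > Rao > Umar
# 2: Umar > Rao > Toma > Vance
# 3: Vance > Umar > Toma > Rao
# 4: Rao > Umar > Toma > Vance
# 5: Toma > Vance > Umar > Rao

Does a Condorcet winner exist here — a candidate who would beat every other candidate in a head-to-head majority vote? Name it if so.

There is no Condorcet winner

Head-to-head results (5 voters total):
Vance vs Toma: Toma wins 3–2.
Vance vs Rao: Vance wins 3–2.
Vance vs Umar: Vance wins 3–2.
Toma vs Rao: Toma wins 3–2.
Toma vs Umar: Umar wins 3–2.
Rao vs Umar: Umar wins 3–2.
No candidate beats all others: Vance beats Umar beats Toma beats Vance, a majority cycle.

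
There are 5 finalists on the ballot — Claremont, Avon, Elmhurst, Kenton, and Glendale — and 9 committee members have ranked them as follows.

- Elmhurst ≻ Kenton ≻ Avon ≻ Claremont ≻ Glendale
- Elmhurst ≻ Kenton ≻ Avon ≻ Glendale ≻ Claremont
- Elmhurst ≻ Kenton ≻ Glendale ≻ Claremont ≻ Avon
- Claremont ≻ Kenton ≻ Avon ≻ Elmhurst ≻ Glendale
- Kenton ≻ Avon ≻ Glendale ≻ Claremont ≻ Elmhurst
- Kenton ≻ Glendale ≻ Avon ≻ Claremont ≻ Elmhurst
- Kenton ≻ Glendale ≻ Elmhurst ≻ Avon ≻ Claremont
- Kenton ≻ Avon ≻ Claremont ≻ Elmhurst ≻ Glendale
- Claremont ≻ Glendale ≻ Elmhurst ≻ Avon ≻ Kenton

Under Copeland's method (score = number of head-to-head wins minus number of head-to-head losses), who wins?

Kenton

Pairwise results:
  Claremont vs Avon: Avon wins 6–3.
  Claremont vs Elmhurst: Claremont wins 5–4.
  Claremont vs Kenton: Kenton wins 7–2.
  Claremont vs Glendale: Glendale wins 5–4.
  Avon vs Elmhurst: Elmhurst wins 5–4.
  Avon vs Kenton: Kenton wins 8–1.
  Avon vs Glendale: Avon wins 5–4.
  Elmhurst vs Kenton: Kenton wins 5–4.
  Elmhurst vs Glendale: Elmhurst wins 5–4.
  Kenton vs Glendale: Kenton wins 8–1.
Copeland scores (wins − losses):
  Claremont: 1 − 3 = -2
  Avon: 2 − 2 = 0
  Elmhurst: 2 − 2 = 0
  Kenton: 4 − 0 = 4
  Glendale: 1 − 3 = -2
Kenton has the best Copeland score.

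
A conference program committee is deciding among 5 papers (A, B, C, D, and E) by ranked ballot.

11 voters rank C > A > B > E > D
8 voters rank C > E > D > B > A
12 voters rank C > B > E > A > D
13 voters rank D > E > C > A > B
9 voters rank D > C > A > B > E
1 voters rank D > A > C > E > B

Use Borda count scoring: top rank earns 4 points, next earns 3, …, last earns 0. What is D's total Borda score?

108

Borda scores:
  A: 11·3 + 8·0 + 12·1 + 13·1 + 9·2 + 3 = 79
  B: 11·2 + 8·1 + 12·3 + 13·0 + 9·1 + 0 = 75
  C: 11·4 + 8·4 + 12·4 + 13·2 + 9·3 + 2 = 179
  D: 11·0 + 8·2 + 12·0 + 13·4 + 9·4 + 4 = 108
  E: 11·1 + 8·3 + 12·2 + 13·3 + 9·0 + 1 = 99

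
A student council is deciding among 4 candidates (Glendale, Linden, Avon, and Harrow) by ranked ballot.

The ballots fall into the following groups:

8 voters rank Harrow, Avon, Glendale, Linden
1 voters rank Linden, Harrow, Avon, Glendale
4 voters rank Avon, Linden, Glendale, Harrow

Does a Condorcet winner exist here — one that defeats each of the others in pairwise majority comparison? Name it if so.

Head-to-head results (13 voters total):
Glendale vs Linden: Glendale wins 8–5.
Glendale vs Avon: Avon wins 13–0.
Glendale vs Harrow: Harrow wins 9–4.
Linden vs Avon: Avon wins 12–1.
Linden vs Harrow: Harrow wins 8–5.
Avon vs Harrow: Harrow wins 9–4.
Harrow beats each rival — Glendale (9–4), Linden (8–5), Avon (9–4) — so Harrow is the Condorcet winner.

Harrow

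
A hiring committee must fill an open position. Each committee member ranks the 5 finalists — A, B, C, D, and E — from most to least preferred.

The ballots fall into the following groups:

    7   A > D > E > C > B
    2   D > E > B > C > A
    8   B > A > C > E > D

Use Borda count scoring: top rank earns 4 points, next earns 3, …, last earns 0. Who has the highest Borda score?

Borda scores:
  A: 7·4 + 2·0 + 8·3 = 52
  B: 7·0 + 2·2 + 8·4 = 36
  C: 7·1 + 2·1 + 8·2 = 25
  D: 7·3 + 2·4 + 8·0 = 29
  E: 7·2 + 2·3 + 8·1 = 28
A has the highest total.

A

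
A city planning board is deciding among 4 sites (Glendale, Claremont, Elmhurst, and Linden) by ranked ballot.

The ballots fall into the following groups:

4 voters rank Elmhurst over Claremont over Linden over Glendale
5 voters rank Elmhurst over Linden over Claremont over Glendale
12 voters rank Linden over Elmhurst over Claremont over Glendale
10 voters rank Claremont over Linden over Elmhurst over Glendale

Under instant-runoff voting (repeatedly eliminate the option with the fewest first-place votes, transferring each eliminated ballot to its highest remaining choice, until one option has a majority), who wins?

Round 1: Linden 12, Claremont 10, Elmhurst 9, Glendale 0. Glendale has the fewest and is eliminated.
Round 2: Linden 12, Claremont 10, Elmhurst 9. Elmhurst has the fewest and is eliminated.
Round 3: Linden 17, Claremont 14. Linden has a majority.

Linden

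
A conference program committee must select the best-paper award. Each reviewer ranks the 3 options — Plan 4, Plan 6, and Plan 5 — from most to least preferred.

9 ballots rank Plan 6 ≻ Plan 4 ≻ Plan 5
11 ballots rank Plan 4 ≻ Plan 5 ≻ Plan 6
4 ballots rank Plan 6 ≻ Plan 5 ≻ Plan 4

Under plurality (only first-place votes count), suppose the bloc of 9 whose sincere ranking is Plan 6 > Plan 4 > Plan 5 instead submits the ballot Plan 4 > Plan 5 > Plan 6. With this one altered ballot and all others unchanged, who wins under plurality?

First-place totals with the altered ballot: Plan 4 20, Plan 6 4, Plan 5 0.
The switch changes the winner from Plan 6 to Plan 4.

Plan 4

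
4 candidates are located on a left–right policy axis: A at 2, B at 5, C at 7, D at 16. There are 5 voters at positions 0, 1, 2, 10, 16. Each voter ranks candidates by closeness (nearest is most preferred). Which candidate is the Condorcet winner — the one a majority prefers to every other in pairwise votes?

A

With single-peaked preferences on a line, the Condorcet winner is the candidate closest to the median voter.
The median voter (position 2) is closest to A at 2.
Check: A vs B — voters closer to A: 3 of 5.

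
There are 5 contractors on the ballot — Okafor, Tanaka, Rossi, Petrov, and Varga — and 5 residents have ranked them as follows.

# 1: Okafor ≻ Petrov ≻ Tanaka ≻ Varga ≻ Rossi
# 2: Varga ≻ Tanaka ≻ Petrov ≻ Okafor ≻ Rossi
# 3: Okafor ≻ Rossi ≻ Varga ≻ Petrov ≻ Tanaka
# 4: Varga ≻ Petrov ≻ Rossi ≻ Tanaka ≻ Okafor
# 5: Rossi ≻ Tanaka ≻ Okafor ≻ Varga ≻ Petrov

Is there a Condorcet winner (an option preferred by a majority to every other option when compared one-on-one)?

Head-to-head results (5 voters total):
Okafor vs Tanaka: Tanaka wins 3–2.
Okafor vs Rossi: Okafor wins 3–2.
Okafor vs Petrov: Okafor wins 3–2.
Okafor vs Varga: Okafor wins 3–2.
Tanaka vs Rossi: Rossi wins 3–2.
Tanaka vs Petrov: Petrov wins 3–2.
Tanaka vs Varga: Varga wins 3–2.
Rossi vs Petrov: Petrov wins 3–2.
Rossi vs Varga: Varga wins 3–2.
Petrov vs Varga: Varga wins 4–1.
No candidate beats all others: Okafor beats Rossi beats Tanaka beats Okafor, a majority cycle.

No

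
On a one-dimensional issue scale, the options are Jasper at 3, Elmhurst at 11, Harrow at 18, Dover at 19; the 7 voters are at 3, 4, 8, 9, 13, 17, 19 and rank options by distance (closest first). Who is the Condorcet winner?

With single-peaked preferences on a line, the Condorcet winner is the candidate closest to the median voter.
The median voter (position 9) is closest to Elmhurst at 11.
Check: Elmhurst vs Dover — voters closer to Elmhurst: 5 of 7.

Elmhurst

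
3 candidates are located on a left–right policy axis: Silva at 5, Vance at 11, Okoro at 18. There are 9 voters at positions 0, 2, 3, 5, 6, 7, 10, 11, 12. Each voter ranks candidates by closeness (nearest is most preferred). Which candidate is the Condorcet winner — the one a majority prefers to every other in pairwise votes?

With single-peaked preferences on a line, the Condorcet winner is the candidate closest to the median voter.
The median voter (position 6) is closest to Silva at 5.
Check: Silva vs Vance — voters closer to Silva: 6 of 9.

Silva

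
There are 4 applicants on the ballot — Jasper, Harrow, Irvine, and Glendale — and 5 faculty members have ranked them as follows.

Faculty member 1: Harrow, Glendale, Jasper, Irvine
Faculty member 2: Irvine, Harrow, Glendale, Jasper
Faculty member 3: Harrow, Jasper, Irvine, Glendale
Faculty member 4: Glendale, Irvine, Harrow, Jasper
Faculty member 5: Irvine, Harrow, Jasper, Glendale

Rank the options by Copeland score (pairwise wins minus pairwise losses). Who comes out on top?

Pairwise results:
  Jasper vs Harrow: Harrow wins 5–0.
  Jasper vs Irvine: Irvine wins 3–2.
  Jasper vs Glendale: Glendale wins 3–2.
  Harrow vs Irvine: Irvine wins 3–2.
  Harrow vs Glendale: Harrow wins 4–1.
  Irvine vs Glendale: Irvine wins 3–2.
Copeland scores (wins − losses):
  Jasper: 0 − 3 = -3
  Harrow: 2 − 1 = 1
  Irvine: 3 − 0 = 3
  Glendale: 1 − 2 = -1
Irvine has the best Copeland score.

Irvine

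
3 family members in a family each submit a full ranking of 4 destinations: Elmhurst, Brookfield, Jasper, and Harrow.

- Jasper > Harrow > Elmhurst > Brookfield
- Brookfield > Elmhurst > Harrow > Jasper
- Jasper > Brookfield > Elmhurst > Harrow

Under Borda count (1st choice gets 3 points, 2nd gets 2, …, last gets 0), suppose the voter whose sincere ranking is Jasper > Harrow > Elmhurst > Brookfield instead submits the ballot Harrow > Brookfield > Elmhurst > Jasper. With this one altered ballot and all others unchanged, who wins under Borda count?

Brookfield

Borda totals with the altered ballot: Elmhurst 4, Brookfield 7, Jasper 3, Harrow 4.
The switch changes the winner from Jasper to Brookfield.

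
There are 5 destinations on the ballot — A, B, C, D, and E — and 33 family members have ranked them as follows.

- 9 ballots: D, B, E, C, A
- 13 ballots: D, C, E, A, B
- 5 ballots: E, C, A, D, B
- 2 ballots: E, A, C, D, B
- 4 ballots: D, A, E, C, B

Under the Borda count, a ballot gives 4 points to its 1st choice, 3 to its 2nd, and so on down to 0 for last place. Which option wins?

D

Borda scores:
  A: 9·0 + 13·1 + 5·2 + 2·3 + 4·3 = 41
  B: 9·3 + 13·0 + 5·0 + 2·0 + 4·0 = 27
  C: 9·1 + 13·3 + 5·3 + 2·2 + 4·1 = 71
  D: 9·4 + 13·4 + 5·1 + 2·1 + 4·4 = 111
  E: 9·2 + 13·2 + 5·4 + 2·4 + 4·2 = 80
D has the highest total.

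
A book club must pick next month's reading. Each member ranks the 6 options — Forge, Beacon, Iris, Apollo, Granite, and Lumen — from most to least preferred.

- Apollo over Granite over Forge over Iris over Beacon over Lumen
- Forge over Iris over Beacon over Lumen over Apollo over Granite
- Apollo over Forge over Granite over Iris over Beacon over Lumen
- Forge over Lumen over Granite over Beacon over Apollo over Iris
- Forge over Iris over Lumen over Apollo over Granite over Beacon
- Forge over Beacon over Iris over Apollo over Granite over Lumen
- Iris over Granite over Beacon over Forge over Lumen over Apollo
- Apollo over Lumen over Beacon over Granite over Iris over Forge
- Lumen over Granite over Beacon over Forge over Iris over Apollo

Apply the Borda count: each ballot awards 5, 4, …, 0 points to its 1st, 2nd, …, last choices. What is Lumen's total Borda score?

Borda scores:
  Forge: 3 + 5 + 4 + 5 + 5 + 5 + 2 + 0 + 2 = 31
  Beacon: 1 + 3 + 1 + 2 + 0 + 4 + 3 + 3 + 3 = 20
  Iris: 2 + 4 + 2 + 0 + 4 + 3 + 5 + 1 + 1 = 22
  Apollo: 5 + 1 + 5 + 1 + 2 + 2 + 0 + 5 + 0 = 21
  Granite: 4 + 0 + 3 + 3 + 1 + 1 + 4 + 2 + 4 = 22
  Lumen: 0 + 2 + 0 + 4 + 3 + 0 + 1 + 4 + 5 = 19

19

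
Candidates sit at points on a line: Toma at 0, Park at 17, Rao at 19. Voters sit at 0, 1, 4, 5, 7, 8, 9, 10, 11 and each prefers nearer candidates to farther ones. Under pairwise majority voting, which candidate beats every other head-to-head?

With single-peaked preferences on a line, the Condorcet winner is the candidate closest to the median voter.
The median voter (position 7) is closest to Toma at 0.
Check: Toma vs Park — voters closer to Toma: 6 of 9.

Toma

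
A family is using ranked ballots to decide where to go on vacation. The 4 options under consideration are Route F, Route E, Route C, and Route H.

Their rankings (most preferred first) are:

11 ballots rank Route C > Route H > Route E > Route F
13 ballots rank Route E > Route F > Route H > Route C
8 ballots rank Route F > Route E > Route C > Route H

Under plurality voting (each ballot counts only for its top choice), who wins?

First-place vote totals:
  Route F: 8
  Route E: 13
  Route C: 11
  Route H: 0
Route E has the most first-place votes.

Route E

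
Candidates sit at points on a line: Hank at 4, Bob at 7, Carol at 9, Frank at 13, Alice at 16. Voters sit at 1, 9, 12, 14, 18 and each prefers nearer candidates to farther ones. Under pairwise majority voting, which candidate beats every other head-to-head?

Frank

With single-peaked preferences on a line, the Condorcet winner is the candidate closest to the median voter.
The median voter (position 12) is closest to Frank at 13.
Check: Frank vs Alice — voters closer to Frank: 4 of 5.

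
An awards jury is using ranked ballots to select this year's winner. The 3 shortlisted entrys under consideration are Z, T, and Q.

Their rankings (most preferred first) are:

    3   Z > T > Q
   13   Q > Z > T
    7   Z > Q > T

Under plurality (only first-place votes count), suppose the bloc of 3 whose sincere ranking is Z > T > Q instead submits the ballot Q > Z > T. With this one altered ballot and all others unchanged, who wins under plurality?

First-place totals with the altered ballot: Z 7, T 0, Q 16.
The winner is unchanged: still Q.

Q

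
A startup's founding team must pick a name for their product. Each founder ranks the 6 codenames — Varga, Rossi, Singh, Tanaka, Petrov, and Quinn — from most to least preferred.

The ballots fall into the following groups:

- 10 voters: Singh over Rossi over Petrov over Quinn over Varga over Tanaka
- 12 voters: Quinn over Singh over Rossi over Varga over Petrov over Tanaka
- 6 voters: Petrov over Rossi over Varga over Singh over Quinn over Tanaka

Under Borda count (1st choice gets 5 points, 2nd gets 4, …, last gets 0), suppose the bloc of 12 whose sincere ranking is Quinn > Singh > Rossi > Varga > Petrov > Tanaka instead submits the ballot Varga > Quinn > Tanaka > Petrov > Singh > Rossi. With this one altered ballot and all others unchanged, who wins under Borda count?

Borda totals with the altered ballot: Varga 88, Rossi 64, Singh 74, Tanaka 36, Petrov 84, Quinn 74.
The switch changes the winner from Singh to Varga.

Varga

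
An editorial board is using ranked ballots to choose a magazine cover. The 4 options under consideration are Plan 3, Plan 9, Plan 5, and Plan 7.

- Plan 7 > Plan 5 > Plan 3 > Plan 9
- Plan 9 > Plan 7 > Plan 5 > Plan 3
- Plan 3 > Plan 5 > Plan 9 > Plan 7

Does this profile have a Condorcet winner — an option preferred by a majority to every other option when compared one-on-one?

Head-to-head results (3 voters total):
Plan 3 vs Plan 9: Plan 3 wins 2–1.
Plan 3 vs Plan 5: Plan 5 wins 2–1.
Plan 3 vs Plan 7: Plan 7 wins 2–1.
Plan 9 vs Plan 5: Plan 5 wins 2–1.
Plan 9 vs Plan 7: Plan 9 wins 2–1.
Plan 5 vs Plan 7: Plan 7 wins 2–1.
No candidate beats all others: Plan 3 beats Plan 9 beats Plan 7 beats Plan 3, a majority cycle.

No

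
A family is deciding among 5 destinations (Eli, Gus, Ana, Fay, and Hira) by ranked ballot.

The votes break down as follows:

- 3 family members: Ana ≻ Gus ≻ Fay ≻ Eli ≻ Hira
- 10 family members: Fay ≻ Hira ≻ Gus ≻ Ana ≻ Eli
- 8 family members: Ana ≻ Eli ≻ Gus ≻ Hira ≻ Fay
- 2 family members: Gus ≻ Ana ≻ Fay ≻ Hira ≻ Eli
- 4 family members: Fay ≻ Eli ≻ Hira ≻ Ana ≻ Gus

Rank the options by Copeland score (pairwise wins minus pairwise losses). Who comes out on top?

Pairwise results:
  Eli vs Gus: Gus wins 15–12.
  Eli vs Ana: Ana wins 23–4.
  Eli vs Fay: Fay wins 19–8.
  Eli vs Hira: Eli wins 15–12.
  Gus vs Ana: Ana wins 15–12.
  Gus vs Fay: Fay wins 14–13.
  Gus vs Hira: Hira wins 14–13.
  Ana vs Fay: Fay wins 14–13.
  Ana vs Hira: Hira wins 14–13.
  Fay vs Hira: Fay wins 19–8.
Copeland scores (wins − losses):
  Eli: 1 − 3 = -2
  Gus: 1 − 3 = -2
  Ana: 2 − 2 = 0
  Fay: 4 − 0 = 4
  Hira: 2 − 2 = 0
Fay has the best Copeland score.

Fay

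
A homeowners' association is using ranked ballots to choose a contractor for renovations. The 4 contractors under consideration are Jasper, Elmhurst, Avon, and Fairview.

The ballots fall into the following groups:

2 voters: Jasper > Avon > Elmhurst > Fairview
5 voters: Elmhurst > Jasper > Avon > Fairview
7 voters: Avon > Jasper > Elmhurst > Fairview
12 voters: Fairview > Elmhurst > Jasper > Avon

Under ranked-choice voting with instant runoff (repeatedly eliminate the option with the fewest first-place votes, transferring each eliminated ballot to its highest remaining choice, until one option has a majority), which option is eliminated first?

Round 1: Fairview 12, Avon 7, Elmhurst 5, Jasper 2. Jasper has the fewest and is eliminated.
Round 2: Fairview 12, Avon 9, Elmhurst 5. Elmhurst has the fewest and is eliminated.
Round 3: Avon 14, Fairview 12. Avon has a majority.

Jasper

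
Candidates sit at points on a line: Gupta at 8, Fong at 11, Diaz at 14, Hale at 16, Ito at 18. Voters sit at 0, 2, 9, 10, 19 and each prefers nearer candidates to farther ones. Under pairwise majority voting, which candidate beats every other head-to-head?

With single-peaked preferences on a line, the Condorcet winner is the candidate closest to the median voter.
The median voter (position 9) is closest to Gupta at 8.
Check: Gupta vs Diaz — voters closer to Gupta: 4 of 5.

Gupta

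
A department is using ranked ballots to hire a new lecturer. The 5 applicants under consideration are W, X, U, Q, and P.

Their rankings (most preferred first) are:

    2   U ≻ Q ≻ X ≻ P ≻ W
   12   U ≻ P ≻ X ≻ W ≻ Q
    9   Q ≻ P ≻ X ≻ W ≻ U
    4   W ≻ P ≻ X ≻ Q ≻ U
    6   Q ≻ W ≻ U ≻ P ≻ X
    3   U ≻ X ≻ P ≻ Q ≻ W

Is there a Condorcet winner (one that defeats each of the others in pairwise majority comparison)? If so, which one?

Head-to-head results (36 voters total):
W vs X: X wins 26–10.
W vs U: W wins 19–17.
W vs Q: Q wins 20–16.
W vs P: P wins 26–10.
X vs U: U wins 23–13.
X vs Q: X wins 19–17.
X vs P: P wins 31–5.
U vs Q: Q wins 19–17.
U vs P: U wins 23–13.
Q vs P: P wins 19–17.
No candidate beats all others: W beats U beats X beats W, a majority cycle.

None — there is no Condorcet winner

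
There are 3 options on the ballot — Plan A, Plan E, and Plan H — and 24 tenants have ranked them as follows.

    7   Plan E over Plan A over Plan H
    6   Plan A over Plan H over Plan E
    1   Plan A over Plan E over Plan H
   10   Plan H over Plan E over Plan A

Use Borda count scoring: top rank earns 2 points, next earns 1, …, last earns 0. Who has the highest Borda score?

Plan H

Borda scores:
  Plan A: 7·1 + 6·2 + 2 + 10·0 = 21
  Plan E: 7·2 + 6·0 + 1 + 10·1 = 25
  Plan H: 7·0 + 6·1 + 0 + 10·2 = 26
Plan H has the highest total.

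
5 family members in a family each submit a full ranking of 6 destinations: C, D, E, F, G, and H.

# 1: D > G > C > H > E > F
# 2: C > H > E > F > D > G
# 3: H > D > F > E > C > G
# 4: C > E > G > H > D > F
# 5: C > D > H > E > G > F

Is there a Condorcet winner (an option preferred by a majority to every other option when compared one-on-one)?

Head-to-head results (5 voters total):
C vs D: C wins 3–2.
C vs E: C wins 4–1.
C vs F: C wins 4–1.
C vs G: C wins 4–1.
C vs H: C wins 4–1.
D vs E: D wins 3–2.
D vs F: D wins 4–1.
D vs G: D wins 4–1.
D vs H: H wins 3–2.
E vs F: E wins 4–1.
E vs G: E wins 4–1.
E vs H: H wins 4–1.
F vs G: G wins 3–2.
F vs H: H wins 5–0.
G vs H: H wins 3–2.
C beats each rival — D (3–2), E (4–1), F (4–1), G (4–1), H (4–1) — so C is the Condorcet winner.

Yes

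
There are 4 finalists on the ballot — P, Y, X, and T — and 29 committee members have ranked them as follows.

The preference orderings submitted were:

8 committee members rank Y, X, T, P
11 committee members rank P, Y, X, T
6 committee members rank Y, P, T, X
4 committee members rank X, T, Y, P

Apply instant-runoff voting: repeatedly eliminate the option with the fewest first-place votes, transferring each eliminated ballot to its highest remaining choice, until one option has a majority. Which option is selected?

Y

Round 1: Y 14, P 11, X 4, T 0. T has the fewest and is eliminated.
Round 2: Y 14, P 11, X 4. X has the fewest and is eliminated.
Round 3: Y 18, P 11. Y has a majority.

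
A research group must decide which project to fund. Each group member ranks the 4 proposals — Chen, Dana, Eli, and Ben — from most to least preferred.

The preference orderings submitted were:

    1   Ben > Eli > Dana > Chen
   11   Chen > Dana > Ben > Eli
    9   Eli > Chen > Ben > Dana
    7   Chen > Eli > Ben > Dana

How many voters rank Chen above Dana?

Ballots ranking Chen above Dana: 11+9+7 = 27.
Ballots ranking Dana above Chen: 1.
So 27 of 28 voters prefer Chen to Dana.

27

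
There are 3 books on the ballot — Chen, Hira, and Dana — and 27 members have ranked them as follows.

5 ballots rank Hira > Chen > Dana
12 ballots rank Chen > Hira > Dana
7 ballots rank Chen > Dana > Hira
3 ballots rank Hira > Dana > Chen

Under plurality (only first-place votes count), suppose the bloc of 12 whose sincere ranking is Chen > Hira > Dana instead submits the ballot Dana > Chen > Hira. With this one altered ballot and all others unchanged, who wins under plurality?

First-place totals with the altered ballot: Chen 7, Hira 8, Dana 12.
The switch changes the winner from Chen to Dana.

Dana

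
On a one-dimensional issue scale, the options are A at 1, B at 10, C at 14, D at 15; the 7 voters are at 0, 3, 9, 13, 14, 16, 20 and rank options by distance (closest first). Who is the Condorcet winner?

With single-peaked preferences on a line, the Condorcet winner is the candidate closest to the median voter.
The median voter (position 13) is closest to C at 14.
Check: C vs D — voters closer to C: 5 of 7.

C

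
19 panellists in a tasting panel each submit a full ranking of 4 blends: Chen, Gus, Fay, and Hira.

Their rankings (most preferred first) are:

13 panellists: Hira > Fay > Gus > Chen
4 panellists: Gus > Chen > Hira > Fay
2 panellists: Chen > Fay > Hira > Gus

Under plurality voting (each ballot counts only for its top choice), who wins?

Hira

First-place vote totals:
  Chen: 2
  Gus: 4
  Fay: 0
  Hira: 13
Hira has the most first-place votes.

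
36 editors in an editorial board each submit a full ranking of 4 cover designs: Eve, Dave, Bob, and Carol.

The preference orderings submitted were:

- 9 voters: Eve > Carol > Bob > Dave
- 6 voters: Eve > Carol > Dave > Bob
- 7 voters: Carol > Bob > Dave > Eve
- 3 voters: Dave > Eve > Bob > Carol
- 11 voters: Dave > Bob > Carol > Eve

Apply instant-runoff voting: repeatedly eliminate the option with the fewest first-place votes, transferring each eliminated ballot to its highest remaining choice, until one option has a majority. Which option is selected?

Dave

Round 1: Eve 15, Dave 14, Carol 7, Bob 0. Bob has the fewest and is eliminated.
Round 2: Eve 15, Dave 14, Carol 7. Carol has the fewest and is eliminated.
Round 3: Dave 21, Eve 15. Dave has a majority.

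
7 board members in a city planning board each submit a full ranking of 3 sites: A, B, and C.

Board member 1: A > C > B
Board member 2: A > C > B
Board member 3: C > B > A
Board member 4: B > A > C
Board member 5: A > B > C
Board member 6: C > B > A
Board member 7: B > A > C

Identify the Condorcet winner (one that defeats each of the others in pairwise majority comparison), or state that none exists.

Head-to-head results (7 voters total):
A vs B: B wins 4–3.
A vs C: A wins 5–2.
B vs C: C wins 4–3.
No candidate beats all others: A beats C beats B beats A, a majority cycle.

There is no Condorcet winner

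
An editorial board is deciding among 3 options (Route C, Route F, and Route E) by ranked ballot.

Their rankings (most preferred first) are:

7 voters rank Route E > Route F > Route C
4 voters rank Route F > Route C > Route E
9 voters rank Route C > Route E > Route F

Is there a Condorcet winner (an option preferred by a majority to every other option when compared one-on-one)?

No

Head-to-head results (20 voters total):
Route C vs Route F: Route F wins 11–9.
Route C vs Route E: Route C wins 13–7.
Route F vs Route E: Route E wins 16–4.
No candidate beats all others: Route C beats Route E beats Route F beats Route C, a majority cycle.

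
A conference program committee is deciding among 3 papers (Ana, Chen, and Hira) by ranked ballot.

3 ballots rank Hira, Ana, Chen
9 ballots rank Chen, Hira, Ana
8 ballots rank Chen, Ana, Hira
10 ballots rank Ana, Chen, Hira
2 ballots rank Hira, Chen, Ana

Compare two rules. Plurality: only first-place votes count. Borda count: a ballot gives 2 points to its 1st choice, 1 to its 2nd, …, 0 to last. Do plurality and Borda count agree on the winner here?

Yes

Plurality first-place counts: Ana 10, Chen 17, Hira 5 → Chen.
Borda totals: Ana 31, Chen 46, Hira 19 → Chen.
The two rules agree on Chen.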